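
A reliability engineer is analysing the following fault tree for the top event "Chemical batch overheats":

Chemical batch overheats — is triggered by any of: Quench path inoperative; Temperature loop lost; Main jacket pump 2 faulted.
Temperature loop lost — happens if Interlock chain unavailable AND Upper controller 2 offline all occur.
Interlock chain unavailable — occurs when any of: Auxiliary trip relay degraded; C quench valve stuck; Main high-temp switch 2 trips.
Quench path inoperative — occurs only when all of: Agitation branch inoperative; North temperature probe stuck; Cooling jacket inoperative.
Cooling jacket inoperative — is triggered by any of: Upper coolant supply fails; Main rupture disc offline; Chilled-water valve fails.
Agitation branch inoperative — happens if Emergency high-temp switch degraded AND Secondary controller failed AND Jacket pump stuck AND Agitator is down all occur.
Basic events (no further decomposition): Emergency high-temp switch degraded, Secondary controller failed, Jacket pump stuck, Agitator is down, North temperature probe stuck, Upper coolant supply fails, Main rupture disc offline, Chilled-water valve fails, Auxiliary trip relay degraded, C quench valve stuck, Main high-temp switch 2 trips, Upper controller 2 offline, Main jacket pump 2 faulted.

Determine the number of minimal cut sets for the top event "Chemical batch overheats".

Agitation branch inoperative [AND]: one cut set from each child combined → 1 × 1 × 1 × 1 = 1 cut set(s).
Cooling jacket inoperative [OR]: union of children's cut sets → 3 cut set(s).
Quench path inoperative [AND]: one cut set from each child combined → 1 × 1 × 3 = 3 cut set(s).
Interlock chain unavailable [OR]: union of children's cut sets → 3 cut set(s).
Temperature loop lost [AND]: one cut set from each child combined → 3 × 1 = 3 cut set(s).
Chemical batch overheats [OR]: union of children's cut sets → 7 cut set(s).
Minimal cut sets: {Agitator is down, Emergency high-temp switch degraded, Jacket pump stuck, North temperature probe stuck, Secondary controller failed, Upper coolant supply fails}; {Agitator is down, Emergency high-temp switch degraded, Jacket pump stuck, Main rupture disc offline, North temperature probe stuck, Secondary controller failed}; {Agitator is down, Chilled-water valve fails, Emergency high-temp switch degraded, Jacket pump stuck, North temperature probe stuck, Secondary controller failed}; {Auxiliary trip relay degraded, Upper controller 2 offline}; {C quench valve stuck, Upper controller 2 offline}; {Main high-temp switch 2 trips, Upper controller 2 offline}; {Main jacket pump 2 faulted}.

7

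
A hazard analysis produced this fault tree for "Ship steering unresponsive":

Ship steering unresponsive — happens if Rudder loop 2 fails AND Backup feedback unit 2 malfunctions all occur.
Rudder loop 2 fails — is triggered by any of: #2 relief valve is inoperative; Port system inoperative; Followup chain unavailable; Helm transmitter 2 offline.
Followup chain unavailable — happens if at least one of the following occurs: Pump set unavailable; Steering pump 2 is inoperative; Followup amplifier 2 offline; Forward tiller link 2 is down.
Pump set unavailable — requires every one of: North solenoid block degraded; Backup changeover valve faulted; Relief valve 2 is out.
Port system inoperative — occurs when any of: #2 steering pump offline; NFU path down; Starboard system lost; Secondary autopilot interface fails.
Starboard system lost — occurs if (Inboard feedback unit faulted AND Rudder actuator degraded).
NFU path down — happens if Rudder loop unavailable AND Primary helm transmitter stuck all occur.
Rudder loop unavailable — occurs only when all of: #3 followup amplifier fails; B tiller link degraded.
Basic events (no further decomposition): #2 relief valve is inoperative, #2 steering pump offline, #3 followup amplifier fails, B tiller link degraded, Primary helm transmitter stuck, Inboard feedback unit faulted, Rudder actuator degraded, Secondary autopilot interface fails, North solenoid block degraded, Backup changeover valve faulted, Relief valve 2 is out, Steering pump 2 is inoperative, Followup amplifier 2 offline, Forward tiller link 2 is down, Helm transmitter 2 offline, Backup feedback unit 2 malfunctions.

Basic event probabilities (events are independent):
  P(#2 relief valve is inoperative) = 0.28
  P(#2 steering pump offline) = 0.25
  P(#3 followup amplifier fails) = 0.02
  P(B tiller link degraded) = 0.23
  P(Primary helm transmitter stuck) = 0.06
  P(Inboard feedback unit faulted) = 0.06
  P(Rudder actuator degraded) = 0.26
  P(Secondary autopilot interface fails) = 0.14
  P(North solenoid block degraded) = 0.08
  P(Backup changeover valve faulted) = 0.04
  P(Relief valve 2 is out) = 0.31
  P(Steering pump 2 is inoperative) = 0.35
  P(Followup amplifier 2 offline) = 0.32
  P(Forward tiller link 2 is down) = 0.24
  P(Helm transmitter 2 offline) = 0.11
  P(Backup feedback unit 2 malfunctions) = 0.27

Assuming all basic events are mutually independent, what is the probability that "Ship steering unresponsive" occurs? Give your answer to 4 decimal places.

0.2331

P(Rudder loop unavailable) [AND] = 0.02 × 0.23 = 0.004600
P(NFU path down) [AND] = 0.004600 × 0.06 = 0.000276
P(Starboard system lost) [AND] = 0.06 × 0.26 = 0.015600
P(Port system inoperative) [OR] = 1 − (1−0.25) × (1−0.000276) × (1−0.015600) × (1−0.14) = 0.365237
P(Pump set unavailable) [AND] = 0.08 × 0.04 × 0.31 = 0.000992
P(Followup chain unavailable) [OR] = 1 − (1−0.000992) × (1−0.35) × (1−0.32) × (1−0.24) = 0.664413
P(Rudder loop 2 fails) [OR] = 1 − (1−0.28) × (1−0.365237) × (1−0.664413) × (1−0.11) = 0.863498
P(Ship steering unresponsive) [AND] = 0.863498 × 0.27 = 0.233144
Rounded to 4 decimal places: P(Ship steering unresponsive) ≈ 0.2331.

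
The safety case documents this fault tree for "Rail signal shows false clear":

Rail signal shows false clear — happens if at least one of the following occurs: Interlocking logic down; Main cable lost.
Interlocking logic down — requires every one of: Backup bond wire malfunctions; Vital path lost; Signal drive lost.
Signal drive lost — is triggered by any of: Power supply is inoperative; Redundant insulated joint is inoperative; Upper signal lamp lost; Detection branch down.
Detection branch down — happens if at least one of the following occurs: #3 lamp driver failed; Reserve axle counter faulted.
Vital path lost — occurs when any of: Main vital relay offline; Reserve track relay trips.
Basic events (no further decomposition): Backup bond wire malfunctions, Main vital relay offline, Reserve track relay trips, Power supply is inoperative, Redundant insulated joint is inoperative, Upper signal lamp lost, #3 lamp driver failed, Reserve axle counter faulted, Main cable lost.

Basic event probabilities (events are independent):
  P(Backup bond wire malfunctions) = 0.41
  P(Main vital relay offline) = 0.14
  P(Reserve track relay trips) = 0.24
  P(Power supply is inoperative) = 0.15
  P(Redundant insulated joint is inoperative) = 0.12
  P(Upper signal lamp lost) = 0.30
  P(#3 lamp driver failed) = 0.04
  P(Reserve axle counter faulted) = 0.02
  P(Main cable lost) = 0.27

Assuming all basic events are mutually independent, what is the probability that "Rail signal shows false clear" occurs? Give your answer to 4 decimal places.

P(Vital path lost) [OR] = 1 − (1−0.14) × (1−0.24) = 0.346400
P(Detection branch down) [OR] = 1 − (1−0.04) × (1−0.02) = 0.059200
P(Signal drive lost) [OR] = 1 − (1−0.15) × (1−0.12) × (1−0.30) × (1−0.059200) = 0.507397
P(Interlocking logic down) [AND] = 0.41 × 0.346400 × 0.507397 = 0.072063
P(Rail signal shows false clear) [OR] = 1 − (1−0.072063) × (1−0.27) = 0.322606
Rounded to 4 decimal places: P(Rail signal shows false clear) ≈ 0.3226.

0.3226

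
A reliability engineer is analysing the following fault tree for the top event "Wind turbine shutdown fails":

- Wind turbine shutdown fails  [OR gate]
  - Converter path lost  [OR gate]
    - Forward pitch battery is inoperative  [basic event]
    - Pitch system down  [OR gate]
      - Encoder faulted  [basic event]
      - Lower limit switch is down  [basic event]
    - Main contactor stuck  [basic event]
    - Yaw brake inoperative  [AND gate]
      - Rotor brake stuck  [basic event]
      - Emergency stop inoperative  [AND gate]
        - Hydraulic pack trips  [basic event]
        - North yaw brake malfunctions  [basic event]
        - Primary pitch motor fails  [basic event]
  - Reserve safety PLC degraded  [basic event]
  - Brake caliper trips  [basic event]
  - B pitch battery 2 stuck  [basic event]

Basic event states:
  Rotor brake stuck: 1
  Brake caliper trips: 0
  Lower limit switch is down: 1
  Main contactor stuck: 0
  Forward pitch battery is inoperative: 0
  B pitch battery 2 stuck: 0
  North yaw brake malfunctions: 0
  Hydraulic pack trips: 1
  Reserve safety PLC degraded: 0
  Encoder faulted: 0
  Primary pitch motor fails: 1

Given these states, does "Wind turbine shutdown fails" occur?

Yes

Pitch system down [OR]: Encoder faulted=not, Lower limit switch is down=occurs → at least one input occurs → occurs.
Emergency stop inoperative [AND]: Hydraulic pack trips=occurs, North yaw brake malfunctions=not, Primary pitch motor fails=occurs → not all inputs occur → does not occur.
Yaw brake inoperative [AND]: Rotor brake stuck=occurs, Emergency stop inoperative=not → not all inputs occur → does not occur.
Converter path lost [OR]: Forward pitch battery is inoperative=not, Pitch system down=occurs, Main contactor stuck=not, Yaw brake inoperative=not → at least one input occurs → occurs.
Wind turbine shutdown fails [OR]: Converter path lost=occurs, Reserve safety PLC degraded=not, Brake caliper trips=not, B pitch battery 2 stuck=not → at least one input occurs → occurs.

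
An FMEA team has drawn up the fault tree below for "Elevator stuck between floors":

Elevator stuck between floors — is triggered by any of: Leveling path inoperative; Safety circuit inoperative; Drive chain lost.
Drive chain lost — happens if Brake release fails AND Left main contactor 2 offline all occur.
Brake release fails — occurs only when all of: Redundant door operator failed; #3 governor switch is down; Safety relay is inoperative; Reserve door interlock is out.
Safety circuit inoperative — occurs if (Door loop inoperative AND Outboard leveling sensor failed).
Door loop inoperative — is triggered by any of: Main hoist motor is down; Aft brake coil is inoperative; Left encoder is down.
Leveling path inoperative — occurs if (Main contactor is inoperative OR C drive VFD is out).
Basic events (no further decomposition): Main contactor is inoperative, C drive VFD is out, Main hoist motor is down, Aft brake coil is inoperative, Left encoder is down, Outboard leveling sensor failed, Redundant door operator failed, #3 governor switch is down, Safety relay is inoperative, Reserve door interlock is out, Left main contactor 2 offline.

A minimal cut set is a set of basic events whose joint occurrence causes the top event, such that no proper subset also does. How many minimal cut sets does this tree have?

6

Leveling path inoperative [OR]: union of children's cut sets → 2 cut set(s).
Door loop inoperative [OR]: union of children's cut sets → 3 cut set(s).
Safety circuit inoperative [AND]: one cut set from each child combined → 3 × 1 = 3 cut set(s).
Brake release fails [AND]: one cut set from each child combined → 1 × 1 × 1 × 1 = 1 cut set(s).
Drive chain lost [AND]: one cut set from each child combined → 1 × 1 = 1 cut set(s).
Elevator stuck between floors [OR]: union of children's cut sets → 6 cut set(s).
Minimal cut sets: {Main contactor is inoperative}; {C drive VFD is out}; {Main hoist motor is down, Outboard leveling sensor failed}; {Aft brake coil is inoperative, Outboard leveling sensor failed}; {Left encoder is down, Outboard leveling sensor failed}; {#3 governor switch is down, Left main contactor 2 offline, Redundant door operator failed, Reserve door interlock is out, Safety relay is inoperative}.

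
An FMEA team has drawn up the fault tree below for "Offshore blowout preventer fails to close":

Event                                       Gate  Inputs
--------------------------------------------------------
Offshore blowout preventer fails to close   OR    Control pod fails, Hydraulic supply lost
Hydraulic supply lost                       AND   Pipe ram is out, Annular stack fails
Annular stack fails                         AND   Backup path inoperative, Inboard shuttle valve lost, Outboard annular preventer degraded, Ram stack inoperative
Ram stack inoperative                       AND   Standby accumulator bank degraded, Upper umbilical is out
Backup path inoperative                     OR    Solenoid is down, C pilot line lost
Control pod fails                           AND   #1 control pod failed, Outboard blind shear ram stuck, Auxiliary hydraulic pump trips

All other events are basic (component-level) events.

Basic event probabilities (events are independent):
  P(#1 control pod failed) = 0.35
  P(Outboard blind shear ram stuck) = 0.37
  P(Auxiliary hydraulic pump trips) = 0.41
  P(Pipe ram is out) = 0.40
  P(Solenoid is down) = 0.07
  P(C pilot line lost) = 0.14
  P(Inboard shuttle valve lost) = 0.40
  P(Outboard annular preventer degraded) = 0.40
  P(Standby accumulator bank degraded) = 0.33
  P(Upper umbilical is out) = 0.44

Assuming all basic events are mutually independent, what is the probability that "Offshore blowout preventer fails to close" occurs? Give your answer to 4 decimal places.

0.0549

P(Control pod fails) [AND] = 0.35 × 0.37 × 0.41 = 0.053095
P(Backup path inoperative) [OR] = 1 − (1−0.07) × (1−0.14) = 0.200200
P(Ram stack inoperative) [AND] = 0.33 × 0.44 = 0.145200
P(Annular stack fails) [AND] = 0.200200 × 0.40 × 0.40 × 0.145200 = 0.004651
P(Hydraulic supply lost) [AND] = 0.40 × 0.004651 = 0.001860
P(Offshore blowout preventer fails to close) [OR] = 1 − (1−0.053095) × (1−0.001860) = 0.054856
Rounded to 4 decimal places: P(Offshore blowout preventer fails to close) ≈ 0.0549.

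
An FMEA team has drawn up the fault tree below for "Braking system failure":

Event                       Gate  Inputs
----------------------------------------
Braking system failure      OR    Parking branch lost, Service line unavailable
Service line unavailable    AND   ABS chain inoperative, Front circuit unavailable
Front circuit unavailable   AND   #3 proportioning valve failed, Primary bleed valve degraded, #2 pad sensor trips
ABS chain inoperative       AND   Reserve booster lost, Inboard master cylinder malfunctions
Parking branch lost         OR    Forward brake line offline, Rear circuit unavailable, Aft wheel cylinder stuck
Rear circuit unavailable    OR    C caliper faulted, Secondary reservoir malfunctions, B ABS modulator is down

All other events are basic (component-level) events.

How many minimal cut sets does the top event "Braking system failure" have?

Rear circuit unavailable [OR]: union of children's cut sets → 3 cut set(s).
Parking branch lost [OR]: union of children's cut sets → 5 cut set(s).
ABS chain inoperative [AND]: one cut set from each child combined → 1 × 1 = 1 cut set(s).
Front circuit unavailable [AND]: one cut set from each child combined → 1 × 1 × 1 = 1 cut set(s).
Service line unavailable [AND]: one cut set from each child combined → 1 × 1 = 1 cut set(s).
Braking system failure [OR]: union of children's cut sets → 6 cut set(s).
Minimal cut sets: {Forward brake line offline}; {C caliper faulted}; {Secondary reservoir malfunctions}; {B ABS modulator is down}; {Aft wheel cylinder stuck}; {#2 pad sensor trips, #3 proportioning valve failed, Inboard master cylinder malfunctions, Primary bleed valve degraded, Reserve booster lost}.

6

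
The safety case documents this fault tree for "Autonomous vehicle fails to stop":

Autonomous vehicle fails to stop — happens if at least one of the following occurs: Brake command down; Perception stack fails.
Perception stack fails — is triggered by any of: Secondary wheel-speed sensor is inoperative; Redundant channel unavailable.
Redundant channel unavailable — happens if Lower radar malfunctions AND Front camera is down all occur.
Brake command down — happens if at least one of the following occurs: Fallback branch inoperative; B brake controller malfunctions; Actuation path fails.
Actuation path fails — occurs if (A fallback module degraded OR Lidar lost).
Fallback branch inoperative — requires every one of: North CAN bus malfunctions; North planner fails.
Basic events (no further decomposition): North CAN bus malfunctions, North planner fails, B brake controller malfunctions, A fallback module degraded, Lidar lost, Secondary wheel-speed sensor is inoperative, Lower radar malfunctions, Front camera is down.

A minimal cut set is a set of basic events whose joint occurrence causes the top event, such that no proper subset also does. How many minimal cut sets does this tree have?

Fallback branch inoperative [AND]: one cut set from each child combined → 1 × 1 = 1 cut set(s).
Actuation path fails [OR]: union of children's cut sets → 2 cut set(s).
Brake command down [OR]: union of children's cut sets → 4 cut set(s).
Redundant channel unavailable [AND]: one cut set from each child combined → 1 × 1 = 1 cut set(s).
Perception stack fails [OR]: union of children's cut sets → 2 cut set(s).
Autonomous vehicle fails to stop [OR]: union of children's cut sets → 6 cut set(s).
Minimal cut sets: {North CAN bus malfunctions, North planner fails}; {B brake controller malfunctions}; {A fallback module degraded}; {Lidar lost}; {Secondary wheel-speed sensor is inoperative}; {Front camera is down, Lower radar malfunctions}.

6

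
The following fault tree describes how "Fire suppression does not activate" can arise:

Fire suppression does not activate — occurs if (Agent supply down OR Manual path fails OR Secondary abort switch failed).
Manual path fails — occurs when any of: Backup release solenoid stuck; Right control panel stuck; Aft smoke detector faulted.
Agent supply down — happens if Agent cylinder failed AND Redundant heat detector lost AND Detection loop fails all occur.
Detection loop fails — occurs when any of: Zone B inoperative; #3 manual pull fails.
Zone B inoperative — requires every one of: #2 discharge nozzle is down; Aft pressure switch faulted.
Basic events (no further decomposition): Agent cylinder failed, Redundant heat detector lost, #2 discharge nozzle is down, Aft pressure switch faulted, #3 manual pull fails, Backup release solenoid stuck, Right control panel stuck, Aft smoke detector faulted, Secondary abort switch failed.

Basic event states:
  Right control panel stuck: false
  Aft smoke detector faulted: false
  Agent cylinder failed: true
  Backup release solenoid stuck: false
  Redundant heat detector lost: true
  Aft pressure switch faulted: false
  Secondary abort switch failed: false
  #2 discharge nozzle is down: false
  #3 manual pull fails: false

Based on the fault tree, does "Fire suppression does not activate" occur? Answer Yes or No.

No

Zone B inoperative [AND]: #2 discharge nozzle is down=not, Aft pressure switch faulted=not → not all inputs occur → does not occur.
Detection loop fails [OR]: Zone B inoperative=not, #3 manual pull fails=not → no input occurs → does not occur.
Agent supply down [AND]: Agent cylinder failed=occurs, Redundant heat detector lost=occurs, Detection loop fails=not → not all inputs occur → does not occur.
Manual path fails [OR]: Backup release solenoid stuck=not, Right control panel stuck=not, Aft smoke detector faulted=not → no input occurs → does not occur.
Fire suppression does not activate [OR]: Agent supply down=not, Manual path fails=not, Secondary abort switch failed=not → no input occurs → does not occur.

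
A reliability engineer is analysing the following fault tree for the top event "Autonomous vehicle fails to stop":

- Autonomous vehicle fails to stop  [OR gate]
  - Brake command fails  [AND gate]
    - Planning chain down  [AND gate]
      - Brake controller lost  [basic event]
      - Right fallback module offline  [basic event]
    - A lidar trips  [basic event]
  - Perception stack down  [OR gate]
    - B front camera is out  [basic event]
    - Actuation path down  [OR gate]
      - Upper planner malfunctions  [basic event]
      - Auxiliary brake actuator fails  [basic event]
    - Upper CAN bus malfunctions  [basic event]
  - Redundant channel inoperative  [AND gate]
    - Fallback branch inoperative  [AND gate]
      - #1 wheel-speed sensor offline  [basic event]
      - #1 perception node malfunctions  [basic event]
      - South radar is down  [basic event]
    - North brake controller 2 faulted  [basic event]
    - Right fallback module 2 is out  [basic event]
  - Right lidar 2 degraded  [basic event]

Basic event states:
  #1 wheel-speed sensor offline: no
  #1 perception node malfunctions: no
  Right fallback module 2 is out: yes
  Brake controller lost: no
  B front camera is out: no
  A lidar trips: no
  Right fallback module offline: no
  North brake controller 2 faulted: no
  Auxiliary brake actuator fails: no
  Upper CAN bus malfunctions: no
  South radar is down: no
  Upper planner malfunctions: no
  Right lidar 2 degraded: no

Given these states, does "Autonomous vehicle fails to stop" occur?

No

Planning chain down [AND]: Brake controller lost=not, Right fallback module offline=not → not all inputs occur → does not occur.
Brake command fails [AND]: Planning chain down=not, A lidar trips=not → not all inputs occur → does not occur.
Actuation path down [OR]: Upper planner malfunctions=not, Auxiliary brake actuator fails=not → no input occurs → does not occur.
Perception stack down [OR]: B front camera is out=not, Actuation path down=not, Upper CAN bus malfunctions=not → no input occurs → does not occur.
Fallback branch inoperative [AND]: #1 wheel-speed sensor offline=not, #1 perception node malfunctions=not, South radar is down=not → not all inputs occur → does not occur.
Redundant channel inoperative [AND]: Fallback branch inoperative=not, North brake controller 2 faulted=not, Right fallback module 2 is out=occurs → not all inputs occur → does not occur.
Autonomous vehicle fails to stop [OR]: Brake command fails=not, Perception stack down=not, Redundant channel inoperative=not, Right lidar 2 degraded=not → no input occurs → does not occur.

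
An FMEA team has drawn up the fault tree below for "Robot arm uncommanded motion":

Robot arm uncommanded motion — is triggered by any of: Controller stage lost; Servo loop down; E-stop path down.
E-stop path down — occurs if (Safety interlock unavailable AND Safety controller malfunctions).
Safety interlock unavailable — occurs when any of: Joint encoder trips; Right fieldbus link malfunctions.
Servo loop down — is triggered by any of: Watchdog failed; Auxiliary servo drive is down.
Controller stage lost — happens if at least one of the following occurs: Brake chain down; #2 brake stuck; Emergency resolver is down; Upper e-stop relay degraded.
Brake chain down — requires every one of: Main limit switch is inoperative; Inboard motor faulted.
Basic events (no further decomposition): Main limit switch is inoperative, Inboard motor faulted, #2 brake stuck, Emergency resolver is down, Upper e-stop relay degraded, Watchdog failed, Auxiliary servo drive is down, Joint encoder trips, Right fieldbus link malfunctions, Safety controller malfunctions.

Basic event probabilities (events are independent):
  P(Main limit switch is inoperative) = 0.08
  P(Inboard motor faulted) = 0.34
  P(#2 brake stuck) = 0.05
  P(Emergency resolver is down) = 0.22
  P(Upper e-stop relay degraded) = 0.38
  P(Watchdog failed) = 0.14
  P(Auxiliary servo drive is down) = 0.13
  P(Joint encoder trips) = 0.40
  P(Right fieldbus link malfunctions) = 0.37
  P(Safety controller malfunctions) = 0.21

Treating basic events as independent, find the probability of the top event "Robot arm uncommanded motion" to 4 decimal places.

P(Brake chain down) [AND] = 0.08 × 0.34 = 0.027200
P(Controller stage lost) [OR] = 1 − (1−0.027200) × (1−0.05) × (1−0.22) × (1−0.38) = 0.553076
P(Servo loop down) [OR] = 1 − (1−0.14) × (1−0.13) = 0.251800
P(Safety interlock unavailable) [OR] = 1 − (1−0.40) × (1−0.37) = 0.622000
P(E-stop path down) [AND] = 0.622000 × 0.21 = 0.130620
P(Robot arm uncommanded motion) [OR] = 1 − (1−0.553076) × (1−0.251800) × (1−0.130620) = 0.709289
Rounded to 4 decimal places: P(Robot arm uncommanded motion) ≈ 0.7093.

0.7093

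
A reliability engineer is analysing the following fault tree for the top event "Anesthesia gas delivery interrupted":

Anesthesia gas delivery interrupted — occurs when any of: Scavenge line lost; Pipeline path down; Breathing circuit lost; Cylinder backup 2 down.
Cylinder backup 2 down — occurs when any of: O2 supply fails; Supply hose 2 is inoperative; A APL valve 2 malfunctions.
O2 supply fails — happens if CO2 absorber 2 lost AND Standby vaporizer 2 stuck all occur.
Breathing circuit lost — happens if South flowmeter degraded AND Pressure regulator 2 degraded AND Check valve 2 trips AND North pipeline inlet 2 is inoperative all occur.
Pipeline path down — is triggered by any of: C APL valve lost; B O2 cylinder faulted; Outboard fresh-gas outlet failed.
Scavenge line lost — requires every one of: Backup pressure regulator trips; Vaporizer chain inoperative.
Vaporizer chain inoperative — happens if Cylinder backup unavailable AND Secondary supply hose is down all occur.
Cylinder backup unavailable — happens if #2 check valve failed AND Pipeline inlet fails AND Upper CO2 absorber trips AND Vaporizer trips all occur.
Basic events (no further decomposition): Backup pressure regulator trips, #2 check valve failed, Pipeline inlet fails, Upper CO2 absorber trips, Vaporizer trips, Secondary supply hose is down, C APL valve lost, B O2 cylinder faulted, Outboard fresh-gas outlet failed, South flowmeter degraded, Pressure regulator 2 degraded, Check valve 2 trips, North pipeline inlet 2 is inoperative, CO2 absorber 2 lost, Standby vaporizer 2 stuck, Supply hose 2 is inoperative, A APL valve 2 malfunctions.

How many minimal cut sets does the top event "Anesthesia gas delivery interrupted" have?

Cylinder backup unavailable [AND]: one cut set from each child combined → 1 × 1 × 1 × 1 = 1 cut set(s).
Vaporizer chain inoperative [AND]: one cut set from each child combined → 1 × 1 = 1 cut set(s).
Scavenge line lost [AND]: one cut set from each child combined → 1 × 1 = 1 cut set(s).
Pipeline path down [OR]: union of children's cut sets → 3 cut set(s).
Breathing circuit lost [AND]: one cut set from each child combined → 1 × 1 × 1 × 1 = 1 cut set(s).
O2 supply fails [AND]: one cut set from each child combined → 1 × 1 = 1 cut set(s).
Cylinder backup 2 down [OR]: union of children's cut sets → 3 cut set(s).
Anesthesia gas delivery interrupted [OR]: union of children's cut sets → 8 cut set(s).
Minimal cut sets: {#2 check valve failed, Backup pressure regulator trips, Pipeline inlet fails, Secondary supply hose is down, Upper CO2 absorber trips, Vaporizer trips}; {C APL valve lost}; {B O2 cylinder faulted}; {Outboard fresh-gas outlet failed}; {Check valve 2 trips, North pipeline inlet 2 is inoperative, Pressure regulator 2 degraded, South flowmeter degraded}; {CO2 absorber 2 lost, Standby vaporizer 2 stuck}; {Supply hose 2 is inoperative}; {A APL valve 2 malfunctions}.

8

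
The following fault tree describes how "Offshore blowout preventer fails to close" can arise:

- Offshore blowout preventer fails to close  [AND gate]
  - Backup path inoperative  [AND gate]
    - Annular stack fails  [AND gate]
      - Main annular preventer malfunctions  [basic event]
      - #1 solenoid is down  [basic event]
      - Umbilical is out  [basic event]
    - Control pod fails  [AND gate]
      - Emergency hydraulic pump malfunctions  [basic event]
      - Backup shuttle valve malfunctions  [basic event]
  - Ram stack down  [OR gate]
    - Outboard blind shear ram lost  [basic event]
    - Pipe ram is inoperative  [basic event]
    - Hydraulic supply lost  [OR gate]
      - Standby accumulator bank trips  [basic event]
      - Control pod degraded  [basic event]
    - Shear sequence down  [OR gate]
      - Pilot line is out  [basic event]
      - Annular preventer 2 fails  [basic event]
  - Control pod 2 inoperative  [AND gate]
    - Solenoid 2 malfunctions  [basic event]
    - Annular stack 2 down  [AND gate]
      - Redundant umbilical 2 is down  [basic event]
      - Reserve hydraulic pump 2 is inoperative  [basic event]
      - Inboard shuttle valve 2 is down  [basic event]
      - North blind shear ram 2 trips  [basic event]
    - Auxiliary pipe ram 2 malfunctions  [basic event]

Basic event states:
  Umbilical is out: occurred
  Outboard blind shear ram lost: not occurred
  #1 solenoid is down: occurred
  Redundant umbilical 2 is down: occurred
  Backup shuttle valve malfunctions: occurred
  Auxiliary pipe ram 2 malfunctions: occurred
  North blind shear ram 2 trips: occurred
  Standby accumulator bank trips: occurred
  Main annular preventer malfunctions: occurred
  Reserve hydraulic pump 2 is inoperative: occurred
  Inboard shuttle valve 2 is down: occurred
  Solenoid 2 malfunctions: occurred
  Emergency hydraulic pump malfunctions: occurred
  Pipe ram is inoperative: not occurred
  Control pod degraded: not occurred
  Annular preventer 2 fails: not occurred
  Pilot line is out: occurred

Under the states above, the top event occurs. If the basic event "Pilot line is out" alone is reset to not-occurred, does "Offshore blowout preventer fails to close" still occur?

Yes

Counterfactual: set "Pilot line is out" to not occurred.
Annular stack fails [AND]: Main annular preventer malfunctions=occurs, #1 solenoid is down=occurs, Umbilical is out=occurs → all inputs occur → occurs.
Control pod fails [AND]: Emergency hydraulic pump malfunctions=occurs, Backup shuttle valve malfunctions=occurs → all inputs occur → occurs.
Backup path inoperative [AND]: Annular stack fails=occurs, Control pod fails=occurs → all inputs occur → occurs.
Hydraulic supply lost [OR]: Standby accumulator bank trips=occurs, Control pod degraded=not → at least one input occurs → occurs.
Shear sequence down [OR]: Pilot line is out=not, Annular preventer 2 fails=not → no input occurs → does not occur.
Ram stack down [OR]: Outboard blind shear ram lost=not, Pipe ram is inoperative=not, Hydraulic supply lost=occurs, Shear sequence down=not → at least one input occurs → occurs.
Annular stack 2 down [AND]: Redundant umbilical 2 is down=occurs, Reserve hydraulic pump 2 is inoperative=occurs, Inboard shuttle valve 2 is down=occurs, North blind shear ram 2 trips=occurs → all inputs occur → occurs.
Control pod 2 inoperative [AND]: Solenoid 2 malfunctions=occurs, Annular stack 2 down=occurs, Auxiliary pipe ram 2 malfunctions=occurs → all inputs occur → occurs.
Offshore blowout preventer fails to close [AND]: Backup path inoperative=occurs, Ram stack down=occurs, Control pod 2 inoperative=occurs → all inputs occur → occurs.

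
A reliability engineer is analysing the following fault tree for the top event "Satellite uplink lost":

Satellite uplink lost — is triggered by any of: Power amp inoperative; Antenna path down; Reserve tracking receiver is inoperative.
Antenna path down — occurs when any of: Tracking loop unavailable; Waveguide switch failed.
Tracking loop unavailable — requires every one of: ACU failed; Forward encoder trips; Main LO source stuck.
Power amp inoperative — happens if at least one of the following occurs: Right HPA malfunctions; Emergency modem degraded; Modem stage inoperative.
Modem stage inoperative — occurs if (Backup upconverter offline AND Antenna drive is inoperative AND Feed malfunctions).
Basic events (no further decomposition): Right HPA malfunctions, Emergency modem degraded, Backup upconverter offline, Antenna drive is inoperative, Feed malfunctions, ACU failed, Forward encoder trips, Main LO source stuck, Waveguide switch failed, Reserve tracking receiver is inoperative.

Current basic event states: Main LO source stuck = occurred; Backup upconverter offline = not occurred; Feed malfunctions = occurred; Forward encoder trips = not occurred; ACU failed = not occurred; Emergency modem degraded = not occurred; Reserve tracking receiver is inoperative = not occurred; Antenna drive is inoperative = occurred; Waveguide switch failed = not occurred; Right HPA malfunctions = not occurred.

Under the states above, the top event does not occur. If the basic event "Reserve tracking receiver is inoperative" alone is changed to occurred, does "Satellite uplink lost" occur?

Yes

Counterfactual: set "Reserve tracking receiver is inoperative" to occurred.
Modem stage inoperative [AND]: Backup upconverter offline=not, Antenna drive is inoperative=occurs, Feed malfunctions=occurs → not all inputs occur → does not occur.
Power amp inoperative [OR]: Right HPA malfunctions=not, Emergency modem degraded=not, Modem stage inoperative=not → no input occurs → does not occur.
Tracking loop unavailable [AND]: ACU failed=not, Forward encoder trips=not, Main LO source stuck=occurs → not all inputs occur → does not occur.
Antenna path down [OR]: Tracking loop unavailable=not, Waveguide switch failed=not → no input occurs → does not occur.
Satellite uplink lost [OR]: Power amp inoperative=not, Antenna path down=not, Reserve tracking receiver is inoperative=occurs → at least one input occurs → occurs.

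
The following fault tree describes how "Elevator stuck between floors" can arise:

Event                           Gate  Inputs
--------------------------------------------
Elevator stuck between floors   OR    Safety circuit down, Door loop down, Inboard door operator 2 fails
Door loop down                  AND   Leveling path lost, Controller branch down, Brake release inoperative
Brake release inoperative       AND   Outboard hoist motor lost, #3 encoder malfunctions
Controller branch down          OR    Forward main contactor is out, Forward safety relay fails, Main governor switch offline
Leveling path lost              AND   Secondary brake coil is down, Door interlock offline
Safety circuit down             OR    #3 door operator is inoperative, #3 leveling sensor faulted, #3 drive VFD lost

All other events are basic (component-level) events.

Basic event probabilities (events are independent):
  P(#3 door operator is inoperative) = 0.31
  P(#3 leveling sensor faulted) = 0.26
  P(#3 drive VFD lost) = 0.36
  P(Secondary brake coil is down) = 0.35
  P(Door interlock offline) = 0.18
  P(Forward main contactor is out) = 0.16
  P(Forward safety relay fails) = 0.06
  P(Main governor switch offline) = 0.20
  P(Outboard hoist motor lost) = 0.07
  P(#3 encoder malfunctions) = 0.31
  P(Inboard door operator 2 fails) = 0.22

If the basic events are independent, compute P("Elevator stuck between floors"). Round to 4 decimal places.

0.7452

P(Safety circuit down) [OR] = 1 − (1−0.31) × (1−0.26) × (1−0.36) = 0.673216
P(Leveling path lost) [AND] = 0.35 × 0.18 = 0.063000
P(Controller branch down) [OR] = 1 − (1−0.16) × (1−0.06) × (1−0.20) = 0.368320
P(Brake release inoperative) [AND] = 0.07 × 0.31 = 0.021700
P(Door loop down) [AND] = 0.063000 × 0.368320 × 0.021700 = 0.000504
P(Elevator stuck between floors) [OR] = 1 − (1−0.673216) × (1−0.000504) × (1−0.22) = 0.745237
Rounded to 4 decimal places: P(Elevator stuck between floors) ≈ 0.7452.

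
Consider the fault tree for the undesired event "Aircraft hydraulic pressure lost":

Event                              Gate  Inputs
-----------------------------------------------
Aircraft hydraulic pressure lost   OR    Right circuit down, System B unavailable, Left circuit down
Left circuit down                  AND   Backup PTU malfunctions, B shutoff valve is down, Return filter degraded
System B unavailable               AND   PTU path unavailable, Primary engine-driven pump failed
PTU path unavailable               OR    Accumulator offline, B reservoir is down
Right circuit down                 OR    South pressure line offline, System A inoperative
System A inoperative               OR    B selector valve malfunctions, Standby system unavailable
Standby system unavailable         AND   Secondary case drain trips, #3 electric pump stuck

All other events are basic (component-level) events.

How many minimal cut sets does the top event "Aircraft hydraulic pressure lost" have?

6

Standby system unavailable [AND]: one cut set from each child combined → 1 × 1 = 1 cut set(s).
System A inoperative [OR]: union of children's cut sets → 2 cut set(s).
Right circuit down [OR]: union of children's cut sets → 3 cut set(s).
PTU path unavailable [OR]: union of children's cut sets → 2 cut set(s).
System B unavailable [AND]: one cut set from each child combined → 2 × 1 = 2 cut set(s).
Left circuit down [AND]: one cut set from each child combined → 1 × 1 × 1 = 1 cut set(s).
Aircraft hydraulic pressure lost [OR]: union of children's cut sets → 6 cut set(s).
Minimal cut sets: {South pressure line offline}; {B selector valve malfunctions}; {#3 electric pump stuck, Secondary case drain trips}; {Accumulator offline, Primary engine-driven pump failed}; {B reservoir is down, Primary engine-driven pump failed}; {B shutoff valve is down, Backup PTU malfunctions, Return filter degraded}.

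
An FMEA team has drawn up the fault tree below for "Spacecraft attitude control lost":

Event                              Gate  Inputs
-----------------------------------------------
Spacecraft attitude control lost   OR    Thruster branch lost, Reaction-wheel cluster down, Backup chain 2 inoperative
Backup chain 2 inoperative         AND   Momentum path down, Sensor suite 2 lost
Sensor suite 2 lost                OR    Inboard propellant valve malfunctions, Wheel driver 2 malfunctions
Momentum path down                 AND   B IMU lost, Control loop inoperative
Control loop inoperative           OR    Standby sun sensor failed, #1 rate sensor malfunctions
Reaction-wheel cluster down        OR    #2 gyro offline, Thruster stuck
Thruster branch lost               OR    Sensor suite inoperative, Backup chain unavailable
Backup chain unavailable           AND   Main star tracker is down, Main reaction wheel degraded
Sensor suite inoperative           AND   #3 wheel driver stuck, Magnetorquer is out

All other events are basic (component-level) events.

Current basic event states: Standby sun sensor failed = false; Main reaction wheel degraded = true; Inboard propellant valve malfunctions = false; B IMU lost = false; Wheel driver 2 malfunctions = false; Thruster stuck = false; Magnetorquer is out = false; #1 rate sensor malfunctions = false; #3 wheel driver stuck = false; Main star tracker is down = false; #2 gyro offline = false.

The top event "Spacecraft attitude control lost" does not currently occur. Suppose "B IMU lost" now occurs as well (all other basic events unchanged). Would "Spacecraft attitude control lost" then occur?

Counterfactual: set "B IMU lost" to occurred.
Sensor suite inoperative [AND]: #3 wheel driver stuck=not, Magnetorquer is out=not → not all inputs occur → does not occur.
Backup chain unavailable [AND]: Main star tracker is down=not, Main reaction wheel degraded=occurs → not all inputs occur → does not occur.
Thruster branch lost [OR]: Sensor suite inoperative=not, Backup chain unavailable=not → no input occurs → does not occur.
Reaction-wheel cluster down [OR]: #2 gyro offline=not, Thruster stuck=not → no input occurs → does not occur.
Control loop inoperative [OR]: Standby sun sensor failed=not, #1 rate sensor malfunctions=not → no input occurs → does not occur.
Momentum path down [AND]: B IMU lost=occurs, Control loop inoperative=not → not all inputs occur → does not occur.
Sensor suite 2 lost [OR]: Inboard propellant valve malfunctions=not, Wheel driver 2 malfunctions=not → no input occurs → does not occur.
Backup chain 2 inoperative [AND]: Momentum path down=not, Sensor suite 2 lost=not → not all inputs occur → does not occur.
Spacecraft attitude control lost [OR]: Thruster branch lost=not, Reaction-wheel cluster down=not, Backup chain 2 inoperative=not → no input occurs → does not occur.

No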